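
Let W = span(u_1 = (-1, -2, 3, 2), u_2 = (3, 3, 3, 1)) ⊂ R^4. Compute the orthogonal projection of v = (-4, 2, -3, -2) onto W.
proj_W(v) = (-51/50, -9/25, -183/50, -47/25)

Set up U = [u_1 | ... | u_2] ∈ R^(4×2). The projector onto W = col(U) is P = U (U^T U)^(-1) U^T.
Compute U^T U =
  [18, 2]
  [2, 28],
and U^T v = (-13, -17).
Solve U^T U · c = U^T v for the coefficients: c = (-33/50, -14/25). The projection is proj_W(v) = U c.
Check: (v - proj_W(v)) · u_1 = 0  (should be 0).
Check: (v - proj_W(v)) · u_2 = 0  (should be 0).
Result: proj_W(v) = (-51/50, -9/25, -183/50, -47/25).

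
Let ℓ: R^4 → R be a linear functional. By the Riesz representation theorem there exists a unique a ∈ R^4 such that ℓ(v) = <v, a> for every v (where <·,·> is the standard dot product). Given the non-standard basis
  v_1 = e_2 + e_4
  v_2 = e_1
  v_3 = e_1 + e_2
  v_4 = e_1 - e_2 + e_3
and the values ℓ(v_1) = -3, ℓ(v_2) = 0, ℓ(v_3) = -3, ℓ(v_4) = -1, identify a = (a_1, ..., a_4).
a = (0, -3, -4, 0)

Write a = (a_1, ..., a_4) in the standard basis. For each basis vector v_i, ℓ(v_i) = <v_i, a> is a linear equation in the a_j's. Collect the n equations into a matrix system V a = ℓ, where row i of V is v_i (expressed in the standard basis). Since V is invertible (lower-triangular with 1s on the diagonal, up to permutation), solve by back-substitution:
  V =
[[0, 1, 0, 1],
 [1, 0, 0, 0],
 [1, 1, 0, 0],
 [1, -1, 1, 0]]
  V a = (-3, 0, -3, -1)
Solving gives a = (0, -3, -4, 0).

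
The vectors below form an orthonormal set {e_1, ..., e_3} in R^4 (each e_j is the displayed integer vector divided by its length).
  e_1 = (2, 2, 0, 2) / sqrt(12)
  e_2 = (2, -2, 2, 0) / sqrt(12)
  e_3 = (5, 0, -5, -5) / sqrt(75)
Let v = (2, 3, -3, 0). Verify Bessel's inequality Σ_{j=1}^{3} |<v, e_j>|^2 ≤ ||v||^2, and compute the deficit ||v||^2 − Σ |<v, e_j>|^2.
Σ |<v, e_j>|^2 = 22; ||v||^2 = 22; deficit = 0

Write each e_j = u_j / sqrt(<u_j, u_j>) where u_j is the displayed integer vector. Then <v, e_j> = <v, u_j> / sqrt(<u_j, u_j>), so |<v, e_j>|^2 = <v, u_j>^2 / <u_j, u_j>.
Coefficients: <v, e_1> = 10/sqrt(12), <v, e_2> = -8/sqrt(12), <v, e_3> = 25/sqrt(75).
Square and sum: Σ |<v, e_j>|^2 = 22.
Compute ||v||^2 = v·v = 22.
Deficit = 22 − 22 = 0 ≥ 0, confirming Bessel's inequality. (The deficit equals ||v − Σ <v,e_j> e_j||^2, the squared distance from v to span{e_j}.)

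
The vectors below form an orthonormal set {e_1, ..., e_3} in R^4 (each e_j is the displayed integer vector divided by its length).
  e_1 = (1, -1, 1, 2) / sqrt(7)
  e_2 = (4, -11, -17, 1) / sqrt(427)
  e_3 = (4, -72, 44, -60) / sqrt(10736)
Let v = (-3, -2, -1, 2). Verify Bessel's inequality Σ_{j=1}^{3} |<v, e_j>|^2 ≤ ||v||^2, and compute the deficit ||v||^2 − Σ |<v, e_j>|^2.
Σ |<v, e_j>|^2 = 29/11; ||v||^2 = 18; deficit = 169/11

Write each e_j = u_j / sqrt(<u_j, u_j>) where u_j is the displayed integer vector. Then <v, e_j> = <v, u_j> / sqrt(<u_j, u_j>), so |<v, e_j>|^2 = <v, u_j>^2 / <u_j, u_j>.
Coefficients: <v, e_1> = 2/sqrt(7), <v, e_2> = 29/sqrt(427), <v, e_3> = -32/sqrt(10736).
Square and sum: Σ |<v, e_j>|^2 = 29/11.
Compute ||v||^2 = v·v = 18.
Deficit = 18 − 29/11 = 169/11 ≥ 0, confirming Bessel's inequality. (The deficit equals ||v − Σ <v,e_j> e_j||^2, the squared distance from v to span{e_j}.)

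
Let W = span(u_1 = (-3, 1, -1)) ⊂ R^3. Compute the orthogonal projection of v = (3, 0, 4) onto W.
proj_W(v) = (39/11, -13/11, 13/11)

Set up U = [u_1 | ... | u_1] ∈ R^(3×1). The projector onto W = col(U) is P = U (U^T U)^(-1) U^T.
Compute U^T U =
  [11],
and U^T v = (-13).
Solve U^T U · c = U^T v for the coefficients: c = (-13/11). The projection is proj_W(v) = U c.
Check: (v - proj_W(v)) · u_1 = 0  (should be 0).
Result: proj_W(v) = (39/11, -13/11, 13/11).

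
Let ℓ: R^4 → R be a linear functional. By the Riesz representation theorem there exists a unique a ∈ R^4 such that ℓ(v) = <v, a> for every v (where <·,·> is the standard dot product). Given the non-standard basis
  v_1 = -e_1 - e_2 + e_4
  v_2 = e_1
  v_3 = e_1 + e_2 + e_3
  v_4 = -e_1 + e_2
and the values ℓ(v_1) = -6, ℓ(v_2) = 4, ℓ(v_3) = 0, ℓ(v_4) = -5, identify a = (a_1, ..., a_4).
a = (4, -1, -3, -3)

Write a = (a_1, ..., a_4) in the standard basis. For each basis vector v_i, ℓ(v_i) = <v_i, a> is a linear equation in the a_j's. Collect the n equations into a matrix system V a = ℓ, where row i of V is v_i (expressed in the standard basis). Since V is invertible (lower-triangular with 1s on the diagonal, up to permutation), solve by back-substitution:
  V =
[[-1, -1, 0, 1],
 [1, 0, 0, 0],
 [1, 1, 1, 0],
 [-1, 1, 0, 0]]
  V a = (-6, 4, 0, -5)
Solving gives a = (4, -1, -3, -3).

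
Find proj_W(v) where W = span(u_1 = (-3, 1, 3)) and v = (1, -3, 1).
proj_W(v) = (9/19, -3/19, -9/19)

Set up U = [u_1 | ... | u_1] ∈ R^(3×1). The projector onto W = col(U) is P = U (U^T U)^(-1) U^T.
Compute U^T U =
  [19],
and U^T v = (-3).
Solve U^T U · c = U^T v for the coefficients: c = (-3/19). The projection is proj_W(v) = U c.
Check: (v - proj_W(v)) · u_1 = 0  (should be 0).
Result: proj_W(v) = (9/19, -3/19, -9/19).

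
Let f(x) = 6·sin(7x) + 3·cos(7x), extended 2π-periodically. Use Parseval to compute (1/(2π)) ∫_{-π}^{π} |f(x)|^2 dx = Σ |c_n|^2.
Σ |c_n|^2 = 45/2

Expand |f|^2 and use orthogonality of {sin(nx), cos(mx)} on [-π, π]:
  ∫_{-π}^{π} sin(nx)^2 dx = π, ∫ cos(mx)^2 dx = π, and cross terms integrate to 0.
So ∫_{-π}^{π} f(x)^2 dx = 6^2 · π + 3^2 · π = (36 + 9)π.
Divide by 2π: (36 + 9)/2 = 45/2.
By Parseval, this equals Σ |c_n|^2.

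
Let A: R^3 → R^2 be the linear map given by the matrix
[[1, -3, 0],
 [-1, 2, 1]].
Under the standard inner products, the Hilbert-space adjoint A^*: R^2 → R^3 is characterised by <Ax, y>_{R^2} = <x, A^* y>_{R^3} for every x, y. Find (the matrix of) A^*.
A^* = A^T =
[[1, -1],
 [-3, 2],
 [0, 1]]

For real matrices with standard dot products, the defining identity <Ax, y> = <x, A^* y> gives (Ax)^T y = x^T (A^*) y, i.e. x^T A^T y = x^T (A^*) y. Since this holds for all x, y, we must have A^* = A^T. Therefore
A^* =
[[1, -1],
 [-3, 2],
 [0, 1]].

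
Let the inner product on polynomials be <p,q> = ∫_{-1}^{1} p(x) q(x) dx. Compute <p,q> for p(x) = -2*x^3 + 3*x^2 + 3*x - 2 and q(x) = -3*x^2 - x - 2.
<p,q> = 16/5

Expand the product: p(x)·q(x) = 6*x^5 - 7*x^4 - 8*x^3 - 3*x^2 - 4*x + 4.
∫_{-1}^{1} of each monomial x^k gives [2/(k+1) if k even, 0 if k odd]. Integrating term-by-term (or equivalently evaluating the antiderivative F(x) = x^6 - 7*x^5/5 - 2*x^4 - x^3 - 2*x^2 + 4*x at the endpoints):
  F(1) − F(−1) = -7/5 − (-23/5) = 16/5.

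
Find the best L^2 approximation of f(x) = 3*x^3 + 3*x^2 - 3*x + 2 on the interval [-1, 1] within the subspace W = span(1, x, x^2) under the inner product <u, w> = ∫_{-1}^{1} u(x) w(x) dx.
g(x) = 3*x^2 - 6*x/5 + 2

The best approximation g ∈ W is the orthogonal projection of f onto W. Writing g = a_0 + a_1 x + a_2 x^2, the coefficients solve the normal equations G · a = b where
  G_{ij} = <φ_i, φ_j> and b_i = <f, φ_i>, with φ_0 = 1, φ_1 = x, φ_2 = x^2.
G =
  [2, 0, 2/3]
  [0, 2/3, 0]
  [2/3, 0, 2/5],
b = (6, -4/5, 38/15).
Solving gives a_0 = 2, a_1 = -6/5, a_2 = 3, so
  g(x) = 3*x^2 - 6*x/5 + 2.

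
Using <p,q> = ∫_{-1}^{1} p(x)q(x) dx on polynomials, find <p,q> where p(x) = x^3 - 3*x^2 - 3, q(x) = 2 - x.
<p,q> = -82/5

Expand the product: p(x)·q(x) = -x^4 + 5*x^3 - 6*x^2 + 3*x - 6.
∫_{-1}^{1} of each monomial x^k gives [2/(k+1) if k even, 0 if k odd]. Integrating term-by-term (or equivalently evaluating the antiderivative F(x) = -x^5/5 + 5*x^4/4 - 2*x^3 + 3*x^2/2 - 6*x at the endpoints):
  F(1) − F(−1) = -109/20 − (219/20) = -82/5.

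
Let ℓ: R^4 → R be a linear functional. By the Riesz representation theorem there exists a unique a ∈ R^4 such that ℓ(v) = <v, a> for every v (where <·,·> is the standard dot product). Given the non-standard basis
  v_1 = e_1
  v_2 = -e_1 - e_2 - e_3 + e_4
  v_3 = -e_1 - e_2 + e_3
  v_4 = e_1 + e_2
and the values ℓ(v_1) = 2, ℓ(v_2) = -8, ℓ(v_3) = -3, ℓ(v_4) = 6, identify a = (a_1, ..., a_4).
a = (2, 4, 3, 1)

Write a = (a_1, ..., a_4) in the standard basis. For each basis vector v_i, ℓ(v_i) = <v_i, a> is a linear equation in the a_j's. Collect the n equations into a matrix system V a = ℓ, where row i of V is v_i (expressed in the standard basis). Since V is invertible (lower-triangular with 1s on the diagonal, up to permutation), solve by back-substitution:
  V =
[[1, 0, 0, 0],
 [-1, -1, -1, 1],
 [-1, -1, 1, 0],
 [1, 1, 0, 0]]
  V a = (2, -8, -3, 6)
Solving gives a = (2, 4, 3, 1).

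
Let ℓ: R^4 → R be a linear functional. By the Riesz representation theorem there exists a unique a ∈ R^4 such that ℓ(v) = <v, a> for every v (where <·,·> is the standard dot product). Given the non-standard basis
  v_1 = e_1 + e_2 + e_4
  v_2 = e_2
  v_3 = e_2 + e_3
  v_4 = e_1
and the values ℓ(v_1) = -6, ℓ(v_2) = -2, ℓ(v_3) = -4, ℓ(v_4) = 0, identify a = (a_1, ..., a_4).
a = (0, -2, -2, -4)

Write a = (a_1, ..., a_4) in the standard basis. For each basis vector v_i, ℓ(v_i) = <v_i, a> is a linear equation in the a_j's. Collect the n equations into a matrix system V a = ℓ, where row i of V is v_i (expressed in the standard basis). Since V is invertible (lower-triangular with 1s on the diagonal, up to permutation), solve by back-substitution:
  V =
[[1, 1, 0, 1],
 [0, 1, 0, 0],
 [0, 1, 1, 0],
 [1, 0, 0, 0]]
  V a = (-6, -2, -4, 0)
Solving gives a = (0, -2, -2, -4).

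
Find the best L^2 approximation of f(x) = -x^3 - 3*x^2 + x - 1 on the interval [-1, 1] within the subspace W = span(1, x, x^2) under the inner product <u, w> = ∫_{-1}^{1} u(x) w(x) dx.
g(x) = -3*x^2 + 2*x/5 - 1

The best approximation g ∈ W is the orthogonal projection of f onto W. Writing g = a_0 + a_1 x + a_2 x^2, the coefficients solve the normal equations G · a = b where
  G_{ij} = <φ_i, φ_j> and b_i = <f, φ_i>, with φ_0 = 1, φ_1 = x, φ_2 = x^2.
G =
  [2, 0, 2/3]
  [0, 2/3, 0]
  [2/3, 0, 2/5],
b = (-4, 4/15, -28/15).
Solving gives a_0 = -1, a_1 = 2/5, a_2 = -3, so
  g(x) = -3*x^2 + 2*x/5 - 1.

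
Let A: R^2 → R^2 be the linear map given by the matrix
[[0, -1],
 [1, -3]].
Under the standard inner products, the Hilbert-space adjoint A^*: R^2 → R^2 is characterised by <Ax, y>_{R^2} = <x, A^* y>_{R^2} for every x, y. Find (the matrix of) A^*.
A^* = A^T =
[[0, 1],
 [-1, -3]]

For real matrices with standard dot products, the defining identity <Ax, y> = <x, A^* y> gives (Ax)^T y = x^T (A^*) y, i.e. x^T A^T y = x^T (A^*) y. Since this holds for all x, y, we must have A^* = A^T. Therefore
A^* =
[[0, 1],
 [-1, -3]].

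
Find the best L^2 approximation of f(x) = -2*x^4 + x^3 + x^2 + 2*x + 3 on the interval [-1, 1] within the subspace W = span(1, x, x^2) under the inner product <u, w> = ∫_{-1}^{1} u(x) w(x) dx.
g(x) = -5*x^2/7 + 13*x/5 + 111/35

The best approximation g ∈ W is the orthogonal projection of f onto W. Writing g = a_0 + a_1 x + a_2 x^2, the coefficients solve the normal equations G · a = b where
  G_{ij} = <φ_i, φ_j> and b_i = <f, φ_i>, with φ_0 = 1, φ_1 = x, φ_2 = x^2.
G =
  [2, 0, 2/3]
  [0, 2/3, 0]
  [2/3, 0, 2/5],
b = (88/15, 26/15, 64/35).
Solving gives a_0 = 111/35, a_1 = 13/5, a_2 = -5/7, so
  g(x) = -5*x^2/7 + 13*x/5 + 111/35.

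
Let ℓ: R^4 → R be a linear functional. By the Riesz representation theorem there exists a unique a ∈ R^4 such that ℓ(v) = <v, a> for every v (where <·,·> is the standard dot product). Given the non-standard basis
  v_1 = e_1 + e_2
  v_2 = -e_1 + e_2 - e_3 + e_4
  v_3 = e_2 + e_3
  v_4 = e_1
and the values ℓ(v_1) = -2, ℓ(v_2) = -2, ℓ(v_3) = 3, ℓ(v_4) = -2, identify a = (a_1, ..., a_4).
a = (-2, 0, 3, -1)

Write a = (a_1, ..., a_4) in the standard basis. For each basis vector v_i, ℓ(v_i) = <v_i, a> is a linear equation in the a_j's. Collect the n equations into a matrix system V a = ℓ, where row i of V is v_i (expressed in the standard basis). Since V is invertible (lower-triangular with 1s on the diagonal, up to permutation), solve by back-substitution:
  V =
[[1, 1, 0, 0],
 [-1, 1, -1, 1],
 [0, 1, 1, 0],
 [1, 0, 0, 0]]
  V a = (-2, -2, 3, -2)
Solving gives a = (-2, 0, 3, -1).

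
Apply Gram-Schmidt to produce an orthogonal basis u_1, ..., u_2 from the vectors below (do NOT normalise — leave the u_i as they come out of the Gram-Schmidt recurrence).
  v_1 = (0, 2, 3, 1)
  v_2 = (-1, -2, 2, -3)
Orthogonal basis:
  u_1 = (0, 2, 3, 1)
  u_2 = (-1, -13/7, 31/14, -41/14)

Apply the Gram-Schmidt recurrence
  u_1 = v_1
  u_i = v_i − Σ_{j<i} ((v_i · u_j) / (u_j · u_j)) · u_j.

Step by step this gives:
  u_1 = (0, 2, 3, 1)
  u_2 = (-1, -13/7, 31/14, -41/14)

Orthogonality check:
  u_2 · u_1 = 0 (should be 0)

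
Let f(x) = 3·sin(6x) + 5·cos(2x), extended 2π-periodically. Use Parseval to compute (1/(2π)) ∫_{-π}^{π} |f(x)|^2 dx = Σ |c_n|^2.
Σ |c_n|^2 = 17

Expand |f|^2 and use orthogonality of {sin(nx), cos(mx)} on [-π, π]:
  ∫_{-π}^{π} sin(nx)^2 dx = π, ∫ cos(mx)^2 dx = π, and cross terms integrate to 0.
So ∫_{-π}^{π} f(x)^2 dx = 3^2 · π + 5^2 · π = (9 + 25)π.
Divide by 2π: (9 + 25)/2 = 17.
By Parseval, this equals Σ |c_n|^2.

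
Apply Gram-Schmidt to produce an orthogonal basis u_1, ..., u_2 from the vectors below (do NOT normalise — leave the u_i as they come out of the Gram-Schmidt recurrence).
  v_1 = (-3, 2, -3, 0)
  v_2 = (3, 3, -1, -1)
Orthogonal basis:
  u_1 = (-3, 2, -3, 0)
  u_2 = (3, 3, -1, -1)

Apply the Gram-Schmidt recurrence
  u_1 = v_1
  u_i = v_i − Σ_{j<i} ((v_i · u_j) / (u_j · u_j)) · u_j.

Step by step this gives:
  u_1 = (-3, 2, -3, 0)
  u_2 = (3, 3, -1, -1)

Orthogonality check:
  u_2 · u_1 = 0 (should be 0)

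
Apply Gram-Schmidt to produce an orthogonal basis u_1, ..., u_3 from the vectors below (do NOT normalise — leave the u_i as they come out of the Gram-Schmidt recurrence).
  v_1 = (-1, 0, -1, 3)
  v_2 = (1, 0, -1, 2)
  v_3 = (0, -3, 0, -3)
Orthogonal basis:
  u_1 = (-1, 0, -1, 3)
  u_2 = (17/11, 0, -5/11, 4/11)
  u_3 = (-1/5, -3, -1, -2/5)

Apply the Gram-Schmidt recurrence
  u_1 = v_1
  u_i = v_i − Σ_{j<i} ((v_i · u_j) / (u_j · u_j)) · u_j.

Step by step this gives:
  u_1 = (-1, 0, -1, 3)
  u_2 = (17/11, 0, -5/11, 4/11)
  u_3 = (-1/5, -3, -1, -2/5)

Orthogonality check:
  u_2 · u_1 = 0 (should be 0)
  u_3 · u_1 = 0 (should be 0)
  u_3 · u_2 = 0 (should be 0)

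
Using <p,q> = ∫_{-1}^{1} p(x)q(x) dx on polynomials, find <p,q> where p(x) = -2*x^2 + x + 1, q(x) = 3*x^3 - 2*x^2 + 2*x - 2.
<p,q> = 22/15

Expand the product: p(x)·q(x) = -6*x^5 + 7*x^4 - 3*x^3 + 4*x^2 - 2.
∫_{-1}^{1} of each monomial x^k gives [2/(k+1) if k even, 0 if k odd]. Integrating term-by-term (or equivalently evaluating the antiderivative F(x) = -x^6 + 7*x^5/5 - 3*x^4/4 + 4*x^3/3 - 2*x at the endpoints):
  F(1) − F(−1) = -61/60 − (-149/60) = 22/15.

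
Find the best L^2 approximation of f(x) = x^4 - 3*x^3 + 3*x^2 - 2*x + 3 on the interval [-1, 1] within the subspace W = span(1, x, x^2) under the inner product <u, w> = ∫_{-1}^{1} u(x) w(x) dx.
g(x) = 27*x^2/7 - 19*x/5 + 102/35

The best approximation g ∈ W is the orthogonal projection of f onto W. Writing g = a_0 + a_1 x + a_2 x^2, the coefficients solve the normal equations G · a = b where
  G_{ij} = <φ_i, φ_j> and b_i = <f, φ_i>, with φ_0 = 1, φ_1 = x, φ_2 = x^2.
G =
  [2, 0, 2/3]
  [0, 2/3, 0]
  [2/3, 0, 2/5],
b = (42/5, -38/15, 122/35).
Solving gives a_0 = 102/35, a_1 = -19/5, a_2 = 27/7, so
  g(x) = 27*x^2/7 - 19*x/5 + 102/35.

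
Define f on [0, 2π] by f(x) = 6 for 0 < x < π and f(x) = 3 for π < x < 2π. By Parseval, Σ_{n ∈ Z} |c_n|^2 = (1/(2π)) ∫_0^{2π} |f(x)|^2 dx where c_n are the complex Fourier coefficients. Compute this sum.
Σ |c_n|^2 = 45/2

Parseval equates the L^2 energy of f (normalised by 1/(2π)) with the ℓ^2 sum of its Fourier coefficients: (1/(2π)) ∫_0^{2π} |f|^2 = Σ |c_n|^2.
Compute the left side: (1/(2π)) [∫_0^π 6^2 dx + ∫_π^{2π} 3^2 dx] = (1/(2π)) · (36π + 9π) = (36 + 9)/2 = 45/2.
So Σ_{n ∈ Z} |c_n|^2 = 45/2.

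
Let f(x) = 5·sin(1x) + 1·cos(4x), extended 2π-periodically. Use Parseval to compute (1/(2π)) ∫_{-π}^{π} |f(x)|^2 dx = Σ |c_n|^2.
Σ |c_n|^2 = 13

Expand |f|^2 and use orthogonality of {sin(nx), cos(mx)} on [-π, π]:
  ∫_{-π}^{π} sin(nx)^2 dx = π, ∫ cos(mx)^2 dx = π, and cross terms integrate to 0.
So ∫_{-π}^{π} f(x)^2 dx = 5^2 · π + 1^2 · π = (25 + 1)π.
Divide by 2π: (25 + 1)/2 = 13.
By Parseval, this equals Σ |c_n|^2.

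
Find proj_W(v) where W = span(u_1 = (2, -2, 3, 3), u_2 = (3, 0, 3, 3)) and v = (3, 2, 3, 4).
proj_W(v) = (27/7, 11/7, 43/14, 43/14)

Set up U = [u_1 | ... | u_2] ∈ R^(4×2). The projector onto W = col(U) is P = U (U^T U)^(-1) U^T.
Compute U^T U =
  [26, 24]
  [24, 27],
and U^T v = (23, 30).
Solve U^T U · c = U^T v for the coefficients: c = (-11/14, 38/21). The projection is proj_W(v) = U c.
Check: (v - proj_W(v)) · u_1 = 0  (should be 0).
Check: (v - proj_W(v)) · u_2 = 0  (should be 0).
Result: proj_W(v) = (27/7, 11/7, 43/14, 43/14).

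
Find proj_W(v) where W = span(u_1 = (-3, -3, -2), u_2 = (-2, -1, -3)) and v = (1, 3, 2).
proj_W(v) = (181/83, 179/83, 124/83)

Set up U = [u_1 | ... | u_2] ∈ R^(3×2). The projector onto W = col(U) is P = U (U^T U)^(-1) U^T.
Compute U^T U =
  [22, 15]
  [15, 14],
and U^T v = (-16, -11).
Solve U^T U · c = U^T v for the coefficients: c = (-59/83, -2/83). The projection is proj_W(v) = U c.
Check: (v - proj_W(v)) · u_1 = 0  (should be 0).
Check: (v - proj_W(v)) · u_2 = 0  (should be 0).
Result: proj_W(v) = (181/83, 179/83, 124/83).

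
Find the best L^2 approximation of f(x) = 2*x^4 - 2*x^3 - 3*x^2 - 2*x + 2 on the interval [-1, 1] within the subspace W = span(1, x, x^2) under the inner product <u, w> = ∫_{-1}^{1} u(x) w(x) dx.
g(x) = -9*x^2/7 - 16*x/5 + 64/35

The best approximation g ∈ W is the orthogonal projection of f onto W. Writing g = a_0 + a_1 x + a_2 x^2, the coefficients solve the normal equations G · a = b where
  G_{ij} = <φ_i, φ_j> and b_i = <f, φ_i>, with φ_0 = 1, φ_1 = x, φ_2 = x^2.
G =
  [2, 0, 2/3]
  [0, 2/3, 0]
  [2/3, 0, 2/5],
b = (14/5, -32/15, 74/105).
Solving gives a_0 = 64/35, a_1 = -16/5, a_2 = -9/7, so
  g(x) = -9*x^2/7 - 16*x/5 + 64/35.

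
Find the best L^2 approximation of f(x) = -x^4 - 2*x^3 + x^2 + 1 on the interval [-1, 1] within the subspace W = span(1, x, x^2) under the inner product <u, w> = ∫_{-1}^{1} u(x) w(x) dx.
g(x) = x^2/7 - 6*x/5 + 38/35

The best approximation g ∈ W is the orthogonal projection of f onto W. Writing g = a_0 + a_1 x + a_2 x^2, the coefficients solve the normal equations G · a = b where
  G_{ij} = <φ_i, φ_j> and b_i = <f, φ_i>, with φ_0 = 1, φ_1 = x, φ_2 = x^2.
G =
  [2, 0, 2/3]
  [0, 2/3, 0]
  [2/3, 0, 2/5],
b = (34/15, -4/5, 82/105).
Solving gives a_0 = 38/35, a_1 = -6/5, a_2 = 1/7, so
  g(x) = x^2/7 - 6*x/5 + 38/35.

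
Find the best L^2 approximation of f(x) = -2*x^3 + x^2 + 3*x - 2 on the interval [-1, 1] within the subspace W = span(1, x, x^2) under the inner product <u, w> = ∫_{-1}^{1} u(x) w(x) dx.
g(x) = x^2 + 9*x/5 - 2

The best approximation g ∈ W is the orthogonal projection of f onto W. Writing g = a_0 + a_1 x + a_2 x^2, the coefficients solve the normal equations G · a = b where
  G_{ij} = <φ_i, φ_j> and b_i = <f, φ_i>, with φ_0 = 1, φ_1 = x, φ_2 = x^2.
G =
  [2, 0, 2/3]
  [0, 2/3, 0]
  [2/3, 0, 2/5],
b = (-10/3, 6/5, -14/15).
Solving gives a_0 = -2, a_1 = 9/5, a_2 = 1, so
  g(x) = x^2 + 9*x/5 - 2.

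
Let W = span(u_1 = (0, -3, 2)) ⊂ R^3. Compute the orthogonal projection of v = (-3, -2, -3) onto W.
proj_W(v) = (0, 0, 0)

Set up U = [u_1 | ... | u_1] ∈ R^(3×1). The projector onto W = col(U) is P = U (U^T U)^(-1) U^T.
Compute U^T U =
  [13],
and U^T v = (0).
Solve U^T U · c = U^T v for the coefficients: c = (0). The projection is proj_W(v) = U c.
Check: (v - proj_W(v)) · u_1 = 0  (should be 0).
Result: proj_W(v) = (0, 0, 0).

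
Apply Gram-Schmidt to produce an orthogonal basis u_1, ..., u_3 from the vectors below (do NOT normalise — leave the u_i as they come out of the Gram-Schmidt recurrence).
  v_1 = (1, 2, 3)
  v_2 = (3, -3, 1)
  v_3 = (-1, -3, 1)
Orthogonal basis:
  u_1 = (1, 2, 3)
  u_2 = (3, -3, 1)
  u_3 = (-242/133, -176/133, 198/133)

Apply the Gram-Schmidt recurrence
  u_1 = v_1
  u_i = v_i − Σ_{j<i} ((v_i · u_j) / (u_j · u_j)) · u_j.

Step by step this gives:
  u_1 = (1, 2, 3)
  u_2 = (3, -3, 1)
  u_3 = (-242/133, -176/133, 198/133)

Orthogonality check:
  u_2 · u_1 = 0 (should be 0)
  u_3 · u_1 = 0 (should be 0)
  u_3 · u_2 = 0 (should be 0)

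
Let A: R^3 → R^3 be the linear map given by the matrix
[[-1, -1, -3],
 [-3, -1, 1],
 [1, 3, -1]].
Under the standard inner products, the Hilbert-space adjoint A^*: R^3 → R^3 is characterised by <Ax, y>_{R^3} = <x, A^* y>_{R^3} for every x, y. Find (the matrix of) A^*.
A^* = A^T =
[[-1, -3, 1],
 [-1, -1, 3],
 [-3, 1, -1]]

For real matrices with standard dot products, the defining identity <Ax, y> = <x, A^* y> gives (Ax)^T y = x^T (A^*) y, i.e. x^T A^T y = x^T (A^*) y. Since this holds for all x, y, we must have A^* = A^T. Therefore
A^* =
[[-1, -3, 1],
 [-1, -1, 3],
 [-3, 1, -1]].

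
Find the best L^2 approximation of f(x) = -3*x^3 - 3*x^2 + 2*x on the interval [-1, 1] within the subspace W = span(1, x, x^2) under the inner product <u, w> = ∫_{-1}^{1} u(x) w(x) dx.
g(x) = -3*x^2 + x/5

The best approximation g ∈ W is the orthogonal projection of f onto W. Writing g = a_0 + a_1 x + a_2 x^2, the coefficients solve the normal equations G · a = b where
  G_{ij} = <φ_i, φ_j> and b_i = <f, φ_i>, with φ_0 = 1, φ_1 = x, φ_2 = x^2.
G =
  [2, 0, 2/3]
  [0, 2/3, 0]
  [2/3, 0, 2/5],
b = (-2, 2/15, -6/5).
Solving gives a_0 = 0, a_1 = 1/5, a_2 = -3, so
  g(x) = -3*x^2 + x/5.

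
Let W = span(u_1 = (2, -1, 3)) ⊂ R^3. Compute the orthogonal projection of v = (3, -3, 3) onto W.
proj_W(v) = (18/7, -9/7, 27/7)

Set up U = [u_1 | ... | u_1] ∈ R^(3×1). The projector onto W = col(U) is P = U (U^T U)^(-1) U^T.
Compute U^T U =
  [14],
and U^T v = (18).
Solve U^T U · c = U^T v for the coefficients: c = (9/7). The projection is proj_W(v) = U c.
Check: (v - proj_W(v)) · u_1 = 0  (should be 0).
Result: proj_W(v) = (18/7, -9/7, 27/7).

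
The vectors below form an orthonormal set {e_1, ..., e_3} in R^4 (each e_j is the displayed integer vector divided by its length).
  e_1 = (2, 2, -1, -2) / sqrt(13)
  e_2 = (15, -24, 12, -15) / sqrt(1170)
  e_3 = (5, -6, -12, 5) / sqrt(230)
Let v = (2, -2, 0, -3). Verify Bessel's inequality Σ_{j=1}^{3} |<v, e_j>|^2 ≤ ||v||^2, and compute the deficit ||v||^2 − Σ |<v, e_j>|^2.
Σ |<v, e_j>|^2 = 366/23; ||v||^2 = 17; deficit = 25/23

Write each e_j = u_j / sqrt(<u_j, u_j>) where u_j is the displayed integer vector. Then <v, e_j> = <v, u_j> / sqrt(<u_j, u_j>), so |<v, e_j>|^2 = <v, u_j>^2 / <u_j, u_j>.
Coefficients: <v, e_1> = 6/sqrt(13), <v, e_2> = 123/sqrt(1170), <v, e_3> = 7/sqrt(230).
Square and sum: Σ |<v, e_j>|^2 = 366/23.
Compute ||v||^2 = v·v = 17.
Deficit = 17 − 366/23 = 25/23 ≥ 0, confirming Bessel's inequality. (The deficit equals ||v − Σ <v,e_j> e_j||^2, the squared distance from v to span{e_j}.)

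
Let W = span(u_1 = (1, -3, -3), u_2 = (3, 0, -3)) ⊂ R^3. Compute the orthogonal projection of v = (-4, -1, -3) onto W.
proj_W(v) = (-31/22, -30/11, -9/22)

Set up U = [u_1 | ... | u_2] ∈ R^(3×2). The projector onto W = col(U) is P = U (U^T U)^(-1) U^T.
Compute U^T U =
  [19, 12]
  [12, 18],
and U^T v = (8, -3).
Solve U^T U · c = U^T v for the coefficients: c = (10/11, -17/22). The projection is proj_W(v) = U c.
Check: (v - proj_W(v)) · u_1 = 0  (should be 0).
Check: (v - proj_W(v)) · u_2 = 0  (should be 0).
Result: proj_W(v) = (-31/22, -30/11, -9/22).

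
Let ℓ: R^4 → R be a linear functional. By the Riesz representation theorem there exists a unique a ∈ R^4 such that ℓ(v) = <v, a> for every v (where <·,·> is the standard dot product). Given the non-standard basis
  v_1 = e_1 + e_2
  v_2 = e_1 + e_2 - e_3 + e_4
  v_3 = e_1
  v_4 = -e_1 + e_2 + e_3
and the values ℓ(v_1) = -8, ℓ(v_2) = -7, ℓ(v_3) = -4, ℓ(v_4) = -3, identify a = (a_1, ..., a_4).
a = (-4, -4, -3, -2)

Write a = (a_1, ..., a_4) in the standard basis. For each basis vector v_i, ℓ(v_i) = <v_i, a> is a linear equation in the a_j's. Collect the n equations into a matrix system V a = ℓ, where row i of V is v_i (expressed in the standard basis). Since V is invertible (lower-triangular with 1s on the diagonal, up to permutation), solve by back-substitution:
  V =
[[1, 1, 0, 0],
 [1, 1, -1, 1],
 [1, 0, 0, 0],
 [-1, 1, 1, 0]]
  V a = (-8, -7, -4, -3)
Solving gives a = (-4, -4, -3, -2).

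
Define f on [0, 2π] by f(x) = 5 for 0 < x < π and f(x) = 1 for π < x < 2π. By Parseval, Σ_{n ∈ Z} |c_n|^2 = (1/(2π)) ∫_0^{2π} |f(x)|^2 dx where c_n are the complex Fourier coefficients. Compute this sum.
Σ |c_n|^2 = 13

Parseval equates the L^2 energy of f (normalised by 1/(2π)) with the ℓ^2 sum of its Fourier coefficients: (1/(2π)) ∫_0^{2π} |f|^2 = Σ |c_n|^2.
Compute the left side: (1/(2π)) [∫_0^π 5^2 dx + ∫_π^{2π} 1^2 dx] = (1/(2π)) · (25π + 1π) = (25 + 1)/2 = 13.
So Σ_{n ∈ Z} |c_n|^2 = 13.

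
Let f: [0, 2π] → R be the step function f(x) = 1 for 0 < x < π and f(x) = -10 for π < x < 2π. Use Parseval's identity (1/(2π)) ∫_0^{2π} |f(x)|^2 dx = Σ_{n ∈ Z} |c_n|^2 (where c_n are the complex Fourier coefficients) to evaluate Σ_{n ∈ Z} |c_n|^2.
Σ |c_n|^2 = 101/2

Parseval equates the L^2 energy of f (normalised by 1/(2π)) with the ℓ^2 sum of its Fourier coefficients: (1/(2π)) ∫_0^{2π} |f|^2 = Σ |c_n|^2.
Compute the left side: (1/(2π)) [∫_0^π 1^2 dx + ∫_π^{2π} (-10)^2 dx] = (1/(2π)) · (1π + 100π) = (1 + 100)/2 = 101/2.
So Σ_{n ∈ Z} |c_n|^2 = 101/2.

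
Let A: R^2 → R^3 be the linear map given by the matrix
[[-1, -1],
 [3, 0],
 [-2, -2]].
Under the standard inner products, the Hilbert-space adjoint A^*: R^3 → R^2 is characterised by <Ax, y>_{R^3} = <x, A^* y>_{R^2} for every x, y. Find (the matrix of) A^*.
A^* = A^T =
[[-1, 3, -2],
 [-1, 0, -2]]

For real matrices with standard dot products, the defining identity <Ax, y> = <x, A^* y> gives (Ax)^T y = x^T (A^*) y, i.e. x^T A^T y = x^T (A^*) y. Since this holds for all x, y, we must have A^* = A^T. Therefore
A^* =
[[-1, 3, -2],
 [-1, 0, -2]].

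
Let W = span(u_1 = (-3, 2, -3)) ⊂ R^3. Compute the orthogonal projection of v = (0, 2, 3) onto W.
proj_W(v) = (15/22, -5/11, 15/22)

Set up U = [u_1 | ... | u_1] ∈ R^(3×1). The projector onto W = col(U) is P = U (U^T U)^(-1) U^T.
Compute U^T U =
  [22],
and U^T v = (-5).
Solve U^T U · c = U^T v for the coefficients: c = (-5/22). The projection is proj_W(v) = U c.
Check: (v - proj_W(v)) · u_1 = 0  (should be 0).
Result: proj_W(v) = (15/22, -5/11, 15/22).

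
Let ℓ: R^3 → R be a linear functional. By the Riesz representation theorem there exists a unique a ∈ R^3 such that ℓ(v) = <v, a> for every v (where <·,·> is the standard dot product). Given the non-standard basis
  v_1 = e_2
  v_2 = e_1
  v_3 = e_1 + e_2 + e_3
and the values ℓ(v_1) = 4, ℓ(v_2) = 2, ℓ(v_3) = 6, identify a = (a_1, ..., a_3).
a = (2, 4, 0)

Write a = (a_1, ..., a_3) in the standard basis. For each basis vector v_i, ℓ(v_i) = <v_i, a> is a linear equation in the a_j's. Collect the n equations into a matrix system V a = ℓ, where row i of V is v_i (expressed in the standard basis). Since V is invertible (lower-triangular with 1s on the diagonal, up to permutation), solve by back-substitution:
  V =
[[0, 1, 0],
 [1, 0, 0],
 [1, 1, 1]]
  V a = (4, 2, 6)
Solving gives a = (2, 4, 0).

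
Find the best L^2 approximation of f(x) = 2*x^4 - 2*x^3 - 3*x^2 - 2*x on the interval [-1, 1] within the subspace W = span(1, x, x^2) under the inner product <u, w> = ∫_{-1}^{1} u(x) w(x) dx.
g(x) = -9*x^2/7 - 16*x/5 - 6/35

The best approximation g ∈ W is the orthogonal projection of f onto W. Writing g = a_0 + a_1 x + a_2 x^2, the coefficients solve the normal equations G · a = b where
  G_{ij} = <φ_i, φ_j> and b_i = <f, φ_i>, with φ_0 = 1, φ_1 = x, φ_2 = x^2.
G =
  [2, 0, 2/3]
  [0, 2/3, 0]
  [2/3, 0, 2/5],
b = (-6/5, -32/15, -22/35).
Solving gives a_0 = -6/35, a_1 = -16/5, a_2 = -9/7, so
  g(x) = -9*x^2/7 - 16*x/5 - 6/35.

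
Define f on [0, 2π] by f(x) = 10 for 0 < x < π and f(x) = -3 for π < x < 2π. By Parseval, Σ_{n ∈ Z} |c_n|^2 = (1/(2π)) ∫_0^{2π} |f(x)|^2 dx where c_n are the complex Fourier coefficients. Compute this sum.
Σ |c_n|^2 = 109/2

Parseval equates the L^2 energy of f (normalised by 1/(2π)) with the ℓ^2 sum of its Fourier coefficients: (1/(2π)) ∫_0^{2π} |f|^2 = Σ |c_n|^2.
Compute the left side: (1/(2π)) [∫_0^π 10^2 dx + ∫_π^{2π} (-3)^2 dx] = (1/(2π)) · (100π + 9π) = (100 + 9)/2 = 109/2.
So Σ_{n ∈ Z} |c_n|^2 = 109/2.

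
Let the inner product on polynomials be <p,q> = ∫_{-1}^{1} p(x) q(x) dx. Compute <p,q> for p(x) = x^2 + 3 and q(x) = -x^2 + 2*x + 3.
<p,q> = 88/5

Expand the product: p(x)·q(x) = -x^4 + 2*x^3 + 6*x + 9.
∫_{-1}^{1} of each monomial x^k gives [2/(k+1) if k even, 0 if k odd]. Integrating term-by-term (or equivalently evaluating the antiderivative F(x) = -x^5/5 + x^4/2 + 3*x^2 + 9*x at the endpoints):
  F(1) − F(−1) = 123/10 − (-53/10) = 88/5.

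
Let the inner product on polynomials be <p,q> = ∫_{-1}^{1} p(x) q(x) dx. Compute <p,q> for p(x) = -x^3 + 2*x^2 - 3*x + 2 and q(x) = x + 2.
<p,q> = 124/15

Expand the product: p(x)·q(x) = -x^4 + x^2 - 4*x + 4.
∫_{-1}^{1} of each monomial x^k gives [2/(k+1) if k even, 0 if k odd]. Integrating term-by-term (or equivalently evaluating the antiderivative F(x) = -x^5/5 + x^3/3 - 2*x^2 + 4*x at the endpoints):
  F(1) − F(−1) = 32/15 − (-92/15) = 124/15.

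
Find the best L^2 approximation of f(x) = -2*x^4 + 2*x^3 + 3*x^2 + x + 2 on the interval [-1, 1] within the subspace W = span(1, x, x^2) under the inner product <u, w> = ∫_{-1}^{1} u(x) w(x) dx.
g(x) = 9*x^2/7 + 11*x/5 + 76/35

The best approximation g ∈ W is the orthogonal projection of f onto W. Writing g = a_0 + a_1 x + a_2 x^2, the coefficients solve the normal equations G · a = b where
  G_{ij} = <φ_i, φ_j> and b_i = <f, φ_i>, with φ_0 = 1, φ_1 = x, φ_2 = x^2.
G =
  [2, 0, 2/3]
  [0, 2/3, 0]
  [2/3, 0, 2/5],
b = (26/5, 22/15, 206/105).
Solving gives a_0 = 76/35, a_1 = 11/5, a_2 = 9/7, so
  g(x) = 9*x^2/7 + 11*x/5 + 76/35.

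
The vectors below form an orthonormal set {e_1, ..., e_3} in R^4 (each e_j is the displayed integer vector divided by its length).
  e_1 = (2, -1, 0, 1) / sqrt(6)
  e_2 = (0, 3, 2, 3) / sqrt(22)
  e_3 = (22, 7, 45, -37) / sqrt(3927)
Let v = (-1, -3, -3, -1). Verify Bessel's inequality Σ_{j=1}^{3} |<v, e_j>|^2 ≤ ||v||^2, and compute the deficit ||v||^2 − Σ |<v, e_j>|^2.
Σ |<v, e_j>|^2 = 2355/119; ||v||^2 = 20; deficit = 25/119

Write each e_j = u_j / sqrt(<u_j, u_j>) where u_j is the displayed integer vector. Then <v, e_j> = <v, u_j> / sqrt(<u_j, u_j>), so |<v, e_j>|^2 = <v, u_j>^2 / <u_j, u_j>.
Coefficients: <v, e_1> = 0/sqrt(6), <v, e_2> = -18/sqrt(22), <v, e_3> = -141/sqrt(3927).
Square and sum: Σ |<v, e_j>|^2 = 2355/119.
Compute ||v||^2 = v·v = 20.
Deficit = 20 − 2355/119 = 25/119 ≥ 0, confirming Bessel's inequality. (The deficit equals ||v − Σ <v,e_j> e_j||^2, the squared distance from v to span{e_j}.)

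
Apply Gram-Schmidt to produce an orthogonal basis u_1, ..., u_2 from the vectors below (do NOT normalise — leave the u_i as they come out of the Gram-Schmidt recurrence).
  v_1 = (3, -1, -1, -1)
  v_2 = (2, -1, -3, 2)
Orthogonal basis:
  u_1 = (3, -1, -1, -1)
  u_2 = (0, -1/3, -7/3, 8/3)

Apply the Gram-Schmidt recurrence
  u_1 = v_1
  u_i = v_i − Σ_{j<i} ((v_i · u_j) / (u_j · u_j)) · u_j.

Step by step this gives:
  u_1 = (3, -1, -1, -1)
  u_2 = (0, -1/3, -7/3, 8/3)

Orthogonality check:
  u_2 · u_1 = 0 (should be 0)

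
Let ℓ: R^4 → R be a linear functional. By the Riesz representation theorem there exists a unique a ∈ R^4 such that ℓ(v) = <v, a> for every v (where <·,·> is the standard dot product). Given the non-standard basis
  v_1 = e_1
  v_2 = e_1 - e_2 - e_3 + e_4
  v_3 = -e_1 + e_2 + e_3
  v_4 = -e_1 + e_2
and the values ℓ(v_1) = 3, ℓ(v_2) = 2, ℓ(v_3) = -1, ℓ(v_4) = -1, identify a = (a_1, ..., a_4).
a = (3, 2, 0, 1)

Write a = (a_1, ..., a_4) in the standard basis. For each basis vector v_i, ℓ(v_i) = <v_i, a> is a linear equation in the a_j's. Collect the n equations into a matrix system V a = ℓ, where row i of V is v_i (expressed in the standard basis). Since V is invertible (lower-triangular with 1s on the diagonal, up to permutation), solve by back-substitution:
  V =
[[1, 0, 0, 0],
 [1, -1, -1, 1],
 [-1, 1, 1, 0],
 [-1, 1, 0, 0]]
  V a = (3, 2, -1, -1)
Solving gives a = (3, 2, 0, 1).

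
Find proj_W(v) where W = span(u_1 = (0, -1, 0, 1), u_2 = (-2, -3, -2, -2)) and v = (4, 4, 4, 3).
proj_W(v) = (134/41, 188/41, 134/41, 147/41)

Set up U = [u_1 | ... | u_2] ∈ R^(4×2). The projector onto W = col(U) is P = U (U^T U)^(-1) U^T.
Compute U^T U =
  [2, 1]
  [1, 21],
and U^T v = (-1, -34).
Solve U^T U · c = U^T v for the coefficients: c = (13/41, -67/41). The projection is proj_W(v) = U c.
Check: (v - proj_W(v)) · u_1 = 0  (should be 0).
Check: (v - proj_W(v)) · u_2 = 0  (should be 0).
Result: proj_W(v) = (134/41, 188/41, 134/41, 147/41).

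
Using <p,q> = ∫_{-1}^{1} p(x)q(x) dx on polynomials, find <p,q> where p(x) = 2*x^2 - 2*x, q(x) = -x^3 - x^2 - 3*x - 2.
<p,q> = 4/3

Expand the product: p(x)·q(x) = -2*x^5 - 4*x^3 + 2*x^2 + 4*x.
∫_{-1}^{1} of each monomial x^k gives [2/(k+1) if k even, 0 if k odd]. Integrating term-by-term (or equivalently evaluating the antiderivative F(x) = -x^6/3 - x^4 + 2*x^3/3 + 2*x^2 at the endpoints):
  F(1) − F(−1) = 4/3 − (0) = 4/3.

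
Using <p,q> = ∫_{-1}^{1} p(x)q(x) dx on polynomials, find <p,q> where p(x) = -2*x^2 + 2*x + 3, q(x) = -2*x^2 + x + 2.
<p,q> = 124/15

Expand the product: p(x)·q(x) = 4*x^4 - 6*x^3 - 8*x^2 + 7*x + 6.
∫_{-1}^{1} of each monomial x^k gives [2/(k+1) if k even, 0 if k odd]. Integrating term-by-term (or equivalently evaluating the antiderivative F(x) = 4*x^5/5 - 3*x^4/2 - 8*x^3/3 + 7*x^2/2 + 6*x at the endpoints):
  F(1) − F(−1) = 92/15 − (-32/15) = 124/15.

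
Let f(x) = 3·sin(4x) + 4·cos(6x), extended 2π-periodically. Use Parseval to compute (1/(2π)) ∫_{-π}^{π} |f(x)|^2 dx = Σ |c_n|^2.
Σ |c_n|^2 = 25/2

Expand |f|^2 and use orthogonality of {sin(nx), cos(mx)} on [-π, π]:
  ∫_{-π}^{π} sin(nx)^2 dx = π, ∫ cos(mx)^2 dx = π, and cross terms integrate to 0.
So ∫_{-π}^{π} f(x)^2 dx = 3^2 · π + 4^2 · π = (9 + 16)π.
Divide by 2π: (9 + 16)/2 = 25/2.
By Parseval, this equals Σ |c_n|^2.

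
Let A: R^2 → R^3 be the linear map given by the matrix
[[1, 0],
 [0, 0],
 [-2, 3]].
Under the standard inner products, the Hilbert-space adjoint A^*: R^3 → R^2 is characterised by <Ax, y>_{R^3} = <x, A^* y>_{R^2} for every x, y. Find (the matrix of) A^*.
A^* = A^T =
[[1, 0, -2],
 [0, 0, 3]]

For real matrices with standard dot products, the defining identity <Ax, y> = <x, A^* y> gives (Ax)^T y = x^T (A^*) y, i.e. x^T A^T y = x^T (A^*) y. Since this holds for all x, y, we must have A^* = A^T. Therefore
A^* =
[[1, 0, -2],
 [0, 0, 3]].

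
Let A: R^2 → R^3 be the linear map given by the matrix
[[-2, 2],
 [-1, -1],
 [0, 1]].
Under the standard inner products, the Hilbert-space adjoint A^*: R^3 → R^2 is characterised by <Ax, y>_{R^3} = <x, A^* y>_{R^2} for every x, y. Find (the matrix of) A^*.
A^* = A^T =
[[-2, -1, 0],
 [2, -1, 1]]

For real matrices with standard dot products, the defining identity <Ax, y> = <x, A^* y> gives (Ax)^T y = x^T (A^*) y, i.e. x^T A^T y = x^T (A^*) y. Since this holds for all x, y, we must have A^* = A^T. Therefore
A^* =
[[-2, -1, 0],
 [2, -1, 1]].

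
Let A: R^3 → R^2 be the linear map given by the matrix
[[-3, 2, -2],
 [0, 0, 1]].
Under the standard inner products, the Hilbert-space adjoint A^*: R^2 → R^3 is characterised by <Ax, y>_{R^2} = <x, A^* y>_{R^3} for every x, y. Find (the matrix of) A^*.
A^* = A^T =
[[-3, 0],
 [2, 0],
 [-2, 1]]

For real matrices with standard dot products, the defining identity <Ax, y> = <x, A^* y> gives (Ax)^T y = x^T (A^*) y, i.e. x^T A^T y = x^T (A^*) y. Since this holds for all x, y, we must have A^* = A^T. Therefore
A^* =
[[-3, 0],
 [2, 0],
 [-2, 1]].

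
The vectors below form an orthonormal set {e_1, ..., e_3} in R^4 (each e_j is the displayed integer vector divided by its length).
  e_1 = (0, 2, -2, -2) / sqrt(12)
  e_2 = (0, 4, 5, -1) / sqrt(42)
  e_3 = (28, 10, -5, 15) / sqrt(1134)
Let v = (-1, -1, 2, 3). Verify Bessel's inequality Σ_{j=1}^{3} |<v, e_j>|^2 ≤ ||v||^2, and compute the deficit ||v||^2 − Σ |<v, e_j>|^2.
Σ |<v, e_j>|^2 = 110/9; ||v||^2 = 15; deficit = 25/9

Write each e_j = u_j / sqrt(<u_j, u_j>) where u_j is the displayed integer vector. Then <v, e_j> = <v, u_j> / sqrt(<u_j, u_j>), so |<v, e_j>|^2 = <v, u_j>^2 / <u_j, u_j>.
Coefficients: <v, e_1> = -12/sqrt(12), <v, e_2> = 3/sqrt(42), <v, e_3> = -3/sqrt(1134).
Square and sum: Σ |<v, e_j>|^2 = 110/9.
Compute ||v||^2 = v·v = 15.
Deficit = 15 − 110/9 = 25/9 ≥ 0, confirming Bessel's inequality. (The deficit equals ||v − Σ <v,e_j> e_j||^2, the squared distance from v to span{e_j}.)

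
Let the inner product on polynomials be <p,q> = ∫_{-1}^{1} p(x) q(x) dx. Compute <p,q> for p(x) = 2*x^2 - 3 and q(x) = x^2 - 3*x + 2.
<p,q> = -158/15

Expand the product: p(x)·q(x) = 2*x^4 - 6*x^3 + x^2 + 9*x - 6.
∫_{-1}^{1} of each monomial x^k gives [2/(k+1) if k even, 0 if k odd]. Integrating term-by-term (or equivalently evaluating the antiderivative F(x) = 2*x^5/5 - 3*x^4/2 + x^3/3 + 9*x^2/2 - 6*x at the endpoints):
  F(1) − F(−1) = -34/15 − (124/15) = -158/15.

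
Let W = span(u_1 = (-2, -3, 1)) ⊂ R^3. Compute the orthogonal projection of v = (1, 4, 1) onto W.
proj_W(v) = (13/7, 39/14, -13/14)

Set up U = [u_1 | ... | u_1] ∈ R^(3×1). The projector onto W = col(U) is P = U (U^T U)^(-1) U^T.
Compute U^T U =
  [14],
and U^T v = (-13).
Solve U^T U · c = U^T v for the coefficients: c = (-13/14). The projection is proj_W(v) = U c.
Check: (v - proj_W(v)) · u_1 = 0  (should be 0).
Result: proj_W(v) = (13/7, 39/14, -13/14).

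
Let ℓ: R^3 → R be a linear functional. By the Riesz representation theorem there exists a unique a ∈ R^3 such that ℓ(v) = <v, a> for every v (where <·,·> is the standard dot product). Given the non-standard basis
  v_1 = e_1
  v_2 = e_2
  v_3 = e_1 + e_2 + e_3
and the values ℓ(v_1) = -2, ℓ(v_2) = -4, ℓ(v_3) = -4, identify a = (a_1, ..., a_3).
a = (-2, -4, 2)

Write a = (a_1, ..., a_3) in the standard basis. For each basis vector v_i, ℓ(v_i) = <v_i, a> is a linear equation in the a_j's. Collect the n equations into a matrix system V a = ℓ, where row i of V is v_i (expressed in the standard basis). Since V is invertible (lower-triangular with 1s on the diagonal, up to permutation), solve by back-substitution:
  V =
[[1, 0, 0],
 [0, 1, 0],
 [1, 1, 1]]
  V a = (-2, -4, -4)
Solving gives a = (-2, -4, 2).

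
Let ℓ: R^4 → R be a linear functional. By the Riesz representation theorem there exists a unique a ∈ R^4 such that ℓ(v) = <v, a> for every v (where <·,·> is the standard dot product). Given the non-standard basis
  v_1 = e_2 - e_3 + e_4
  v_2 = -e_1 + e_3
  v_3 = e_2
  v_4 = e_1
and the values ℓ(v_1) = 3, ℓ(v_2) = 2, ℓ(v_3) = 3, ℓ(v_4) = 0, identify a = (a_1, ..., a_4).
a = (0, 3, 2, 2)

Write a = (a_1, ..., a_4) in the standard basis. For each basis vector v_i, ℓ(v_i) = <v_i, a> is a linear equation in the a_j's. Collect the n equations into a matrix system V a = ℓ, where row i of V is v_i (expressed in the standard basis). Since V is invertible (lower-triangular with 1s on the diagonal, up to permutation), solve by back-substitution:
  V =
[[0, 1, -1, 1],
 [-1, 0, 1, 0],
 [0, 1, 0, 0],
 [1, 0, 0, 0]]
  V a = (3, 2, 3, 0)
Solving gives a = (0, 3, 2, 2).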